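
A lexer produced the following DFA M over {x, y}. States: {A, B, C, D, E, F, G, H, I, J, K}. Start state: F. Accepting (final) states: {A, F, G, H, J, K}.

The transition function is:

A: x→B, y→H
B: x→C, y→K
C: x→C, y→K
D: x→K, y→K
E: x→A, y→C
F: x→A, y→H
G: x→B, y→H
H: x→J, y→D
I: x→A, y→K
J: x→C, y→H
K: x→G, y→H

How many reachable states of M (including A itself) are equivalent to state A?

Reachable states from the start: {A,B,C,D,F,G,H,J,K}. Unreachable: {E,I} — drop them.
Start with accepting vs non-accepting: {A,F,G,H,J,K} | {B,C,D}.
Refine {A,F,G,H,J,K} on symbol x: members go to different blocks, giving {A,G,J} and {F,H,K}.
Split {B,C,D} by δ(·,x) → {B,C} and {D}.
Split {F,H,K} by δ(·,y) → {F,K} and {H}.
Stable partition: {A,G,J} | {B,C} | {F,K} | {D} | {H} — 5 equivalence classes.
State A belongs to the block {A,G,J}, which has 3 states.

3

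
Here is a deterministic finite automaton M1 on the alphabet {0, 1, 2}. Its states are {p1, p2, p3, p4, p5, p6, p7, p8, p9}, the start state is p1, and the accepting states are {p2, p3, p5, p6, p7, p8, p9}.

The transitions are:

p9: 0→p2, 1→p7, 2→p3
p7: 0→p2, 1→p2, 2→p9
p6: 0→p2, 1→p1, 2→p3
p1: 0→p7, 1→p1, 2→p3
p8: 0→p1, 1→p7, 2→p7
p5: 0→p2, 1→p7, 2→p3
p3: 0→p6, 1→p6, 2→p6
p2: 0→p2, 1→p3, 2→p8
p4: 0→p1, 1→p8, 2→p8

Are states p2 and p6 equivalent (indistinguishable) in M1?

No

Reachable states from the start: {p1,p2,p3,p6,p7,p8,p9}. Unreachable: {p4,p5} — drop them.
P0 = {p2,p3,p6,p7,p8,p9} | {p1}.
On input 0, block {p2,p3,p6,p7,p8,p9} splits into {p2,p3,p6,p7,p9} and {p8}.
Refine {p2,p3,p6,p7,p9} on symbol 1: members go to different blocks, giving {p2,p3,p7,p9} and {p6}.
Refine {p2,p3,p7,p9} on symbol 0: members go to different blocks, giving {p2,p7,p9} and {p3}.
On input 1, block {p2,p7,p9} splits into {p7,p9} and {p2}.
Refine {p7,p9} on symbol 1: members go to different blocks, giving {p7} and {p9}.
No further refinement is possible. Final partition (7 blocks): {p7} | {p1} | {p8} | {p6} | {p3} | {p2} | {p9}.
p2 and p6 end up in different blocks, so they are distinguishable. For instance, the string '1' is accepted from only p2.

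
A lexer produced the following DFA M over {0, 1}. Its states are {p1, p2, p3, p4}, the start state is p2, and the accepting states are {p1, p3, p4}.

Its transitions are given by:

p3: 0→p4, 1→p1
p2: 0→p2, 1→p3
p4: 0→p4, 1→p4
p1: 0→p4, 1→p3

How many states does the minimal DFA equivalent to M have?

2

Start with accepting vs non-accepting: {p1,p3,p4} | {p2}.
The partition is now stable with 2 blocks: {p1,p3,p4} | {p2}.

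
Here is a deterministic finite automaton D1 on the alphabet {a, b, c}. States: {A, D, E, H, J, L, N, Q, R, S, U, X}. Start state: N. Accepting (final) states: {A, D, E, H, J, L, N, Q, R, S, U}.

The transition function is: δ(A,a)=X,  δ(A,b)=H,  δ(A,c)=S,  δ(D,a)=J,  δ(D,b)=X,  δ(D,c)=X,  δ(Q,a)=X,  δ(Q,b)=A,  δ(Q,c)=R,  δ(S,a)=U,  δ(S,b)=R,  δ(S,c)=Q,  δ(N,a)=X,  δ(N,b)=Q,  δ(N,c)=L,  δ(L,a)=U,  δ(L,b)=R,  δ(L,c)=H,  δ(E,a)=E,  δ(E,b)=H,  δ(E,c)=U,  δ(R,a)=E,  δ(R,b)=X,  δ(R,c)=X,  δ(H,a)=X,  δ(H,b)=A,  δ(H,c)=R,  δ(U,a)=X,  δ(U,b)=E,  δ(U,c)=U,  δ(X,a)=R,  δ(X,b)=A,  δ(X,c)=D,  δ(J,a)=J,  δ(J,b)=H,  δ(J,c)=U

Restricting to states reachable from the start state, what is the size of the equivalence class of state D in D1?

P0 = {A,D,E,H,J,L,N,Q,R,S,U} | {X}.
Split {A,D,E,H,J,L,N,Q,R,S,U} by δ(·,a) → {D,E,J,L,R,S} and {A,H,N,Q,U}.
Split {D,E,J,L,R,S} by δ(·,a) → {D,E,J,R} and {L,S}.
Split {D,E,J,R} by δ(·,b) → {E,J} and {D,R}.
On input b, block {A,H,N,Q,U} splits into {A,H,N,Q} and {U}.
On input c, block {A,H,N,Q} splits into {A,N} and {H,Q}.
No further refinement is possible. Final partition (7 blocks): {E,J} | {X} | {A,N} | {L,S} | {D,R} | {U} | {H,Q}.
The equivalence class containing D is {D,R}, of size 2.

2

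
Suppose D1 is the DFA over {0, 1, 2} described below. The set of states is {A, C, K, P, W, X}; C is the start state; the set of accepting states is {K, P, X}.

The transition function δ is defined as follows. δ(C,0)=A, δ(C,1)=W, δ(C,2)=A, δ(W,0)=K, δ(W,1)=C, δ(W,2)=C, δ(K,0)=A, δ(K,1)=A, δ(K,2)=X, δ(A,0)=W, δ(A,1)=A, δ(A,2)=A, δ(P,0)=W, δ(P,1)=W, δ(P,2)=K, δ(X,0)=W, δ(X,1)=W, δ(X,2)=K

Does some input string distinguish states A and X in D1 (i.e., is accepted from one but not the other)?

Reachable states from the start: {A,C,K,W,X}. Unreachable: {P} — drop them.
Initial partition by acceptance: {K,X} | {A,C,W}.
Split {A,C,W} by δ(·,0) → {A,C} and {W}.
On input 0, block {K,X} splits into {X} and {K}.
Split {A,C} by δ(·,0) → {A} and {C}.
Stable partition: {X} | {A} | {W} | {K} | {C} — 5 equivalence classes.
A and X end up in different blocks, so they are distinguishable. For instance, the string 'ε' is accepted from only X.

Yes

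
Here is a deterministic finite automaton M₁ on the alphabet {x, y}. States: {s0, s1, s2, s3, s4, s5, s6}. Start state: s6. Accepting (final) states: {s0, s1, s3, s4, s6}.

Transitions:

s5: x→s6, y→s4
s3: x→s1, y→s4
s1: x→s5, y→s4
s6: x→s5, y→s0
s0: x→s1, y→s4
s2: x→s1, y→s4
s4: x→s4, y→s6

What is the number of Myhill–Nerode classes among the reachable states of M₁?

First remove the unreachable states {s2,s3}; 5 states remain.
Start with accepting vs non-accepting: {s0,s1,s4,s6} | {s5}.
On input x, block {s0,s1,s4,s6} splits into {s0,s4} and {s1,s6}.
Split {s0,s4} by δ(·,x) → {s0} and {s4}.
Split {s1,s6} by δ(·,y) → {s1} and {s6}.
The partition is now stable with 5 blocks: {s0} | {s5} | {s1} | {s4} | {s6}.

5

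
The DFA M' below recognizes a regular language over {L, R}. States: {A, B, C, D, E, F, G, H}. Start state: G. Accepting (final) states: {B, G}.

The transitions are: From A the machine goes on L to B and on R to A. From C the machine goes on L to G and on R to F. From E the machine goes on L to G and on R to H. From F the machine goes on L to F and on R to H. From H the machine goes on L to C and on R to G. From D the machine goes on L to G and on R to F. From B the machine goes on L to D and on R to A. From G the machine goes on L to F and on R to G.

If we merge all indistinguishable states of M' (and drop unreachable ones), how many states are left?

4

States {A,B,D,E} cannot be reached from the start state, so discard them.
P0 = {G} | {C,F,H}.
Split {C,F,H} by δ(·,L) → {F,H} and {C}.
Refine {F,H} on symbol L: members go to different blocks, giving {F} and {H}.
The partition is now stable with 4 blocks: {G} | {F} | {C} | {H}.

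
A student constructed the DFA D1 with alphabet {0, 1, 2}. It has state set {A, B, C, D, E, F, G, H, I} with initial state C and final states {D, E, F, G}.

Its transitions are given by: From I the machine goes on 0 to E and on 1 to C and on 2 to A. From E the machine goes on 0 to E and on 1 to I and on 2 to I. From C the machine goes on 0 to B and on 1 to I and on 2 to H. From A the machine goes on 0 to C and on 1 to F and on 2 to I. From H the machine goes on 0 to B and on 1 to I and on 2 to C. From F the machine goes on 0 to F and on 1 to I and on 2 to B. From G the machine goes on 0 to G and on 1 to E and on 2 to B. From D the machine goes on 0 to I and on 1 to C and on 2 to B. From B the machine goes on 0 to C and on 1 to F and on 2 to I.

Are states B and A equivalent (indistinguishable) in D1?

Yes

States {D,G} cannot be reached from the start state, so discard them.
Start with accepting vs non-accepting: {E,F} | {A,B,C,H,I}.
Refine {A,B,C,H,I} on symbol 0: members go to different blocks, giving {A,B,C,H} and {I}.
Refine {E,F} on symbol 2: members go to different blocks, giving {E} and {F}.
Refine {A,B,C,H} on symbol 1: members go to different blocks, giving {A,B} and {C,H}.
The partition is now stable with 5 blocks: {E} | {A,B} | {I} | {F} | {C,H}.
B and A lie in the same block of the stable partition, so they are equivalent — no string distinguishes them.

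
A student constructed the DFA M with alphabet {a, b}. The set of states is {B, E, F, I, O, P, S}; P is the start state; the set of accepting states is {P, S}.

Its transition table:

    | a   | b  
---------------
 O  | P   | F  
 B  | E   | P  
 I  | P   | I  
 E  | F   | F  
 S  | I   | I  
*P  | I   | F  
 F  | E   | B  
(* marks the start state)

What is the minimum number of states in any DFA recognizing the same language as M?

Reachable states from the start: {B,E,F,I,P}. Unreachable: {O,S} — drop them.
Start with accepting vs non-accepting: {P} | {B,E,F,I}.
Refine {B,E,F,I} on symbol a: members go to different blocks, giving {B,E,F} and {I}.
Split {B,E,F} by δ(·,b) → {E,F} and {B}.
Refine {E,F} on symbol b: members go to different blocks, giving {E} and {F}.
The partition is now stable with 5 blocks: {P} | {E} | {I} | {B} | {F}.

5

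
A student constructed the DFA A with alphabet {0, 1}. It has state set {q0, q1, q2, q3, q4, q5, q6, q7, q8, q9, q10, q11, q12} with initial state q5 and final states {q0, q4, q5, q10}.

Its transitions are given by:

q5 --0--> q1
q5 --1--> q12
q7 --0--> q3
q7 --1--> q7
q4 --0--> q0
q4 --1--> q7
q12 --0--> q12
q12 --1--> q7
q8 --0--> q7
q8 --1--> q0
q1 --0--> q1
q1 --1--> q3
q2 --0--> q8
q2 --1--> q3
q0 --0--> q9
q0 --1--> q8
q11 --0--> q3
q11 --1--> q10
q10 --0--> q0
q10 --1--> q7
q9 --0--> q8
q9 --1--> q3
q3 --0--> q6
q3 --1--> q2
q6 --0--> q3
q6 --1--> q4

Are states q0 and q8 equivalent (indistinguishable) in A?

No

States {q10,q11} cannot be reached from the start state, so discard them.
Initial partition by acceptance: {q0,q4,q5} | {q1,q2,q3,q6,q7,q8,q9,q12}.
On input 0, block {q0,q4,q5} splits into {q0,q5} and {q4}.
Split {q1,q2,q3,q6,q7,q8,q9,q12} by δ(·,1) → {q1,q2,q3,q7,q9,q12} and {q6} and {q8}.
Refine {q0,q5} on symbol 1: members go to different blocks, giving {q0} and {q5}.
Split {q1,q2,q3,q7,q9,q12} by δ(·,0) → {q1,q7,q12} and {q2,q9} and {q3}.
On input 0, block {q1,q7,q12} splits into {q1,q12} and {q7}.
On input 1, block {q1,q12} splits into {q1} and {q12}.
No further refinement is possible. Final partition (10 blocks): {q0} | {q1} | {q4} | {q6} | {q8} | {q5} | {q2,q9} | {q3} | {q7} | {q12}.
q0 and q8 end up in different blocks, so they are distinguishable. For instance, the string 'ε' is accepted from only q0.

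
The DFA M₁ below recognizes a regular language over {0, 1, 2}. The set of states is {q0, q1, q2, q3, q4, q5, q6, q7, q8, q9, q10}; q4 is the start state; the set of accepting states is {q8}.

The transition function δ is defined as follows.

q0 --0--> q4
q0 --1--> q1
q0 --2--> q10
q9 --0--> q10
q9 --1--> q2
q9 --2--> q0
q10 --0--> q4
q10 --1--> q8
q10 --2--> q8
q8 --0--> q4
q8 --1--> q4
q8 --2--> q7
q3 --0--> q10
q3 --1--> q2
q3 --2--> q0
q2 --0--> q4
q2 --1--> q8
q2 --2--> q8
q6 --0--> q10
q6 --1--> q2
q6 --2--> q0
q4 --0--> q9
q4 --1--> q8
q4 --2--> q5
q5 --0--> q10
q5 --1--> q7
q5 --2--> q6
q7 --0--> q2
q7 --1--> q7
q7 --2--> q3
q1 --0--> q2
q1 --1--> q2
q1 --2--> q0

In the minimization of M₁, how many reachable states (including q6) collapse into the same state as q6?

4

All states are reachable from the start state.
Initial partition by acceptance: {q8} | {q0,q1,q2,q3,q4,q5,q6,q7,q9,q10}.
Refine {q0,q1,q2,q3,q4,q5,q6,q7,q9,q10} on symbol 1: members go to different blocks, giving {q0,q1,q3,q5,q6,q7,q9} and {q2,q4,q10}.
On input 1, block {q0,q1,q3,q5,q6,q7,q9} splits into {q1,q3,q6,q9} and {q0,q5,q7}.
Refine {q2,q4,q10} on symbol 0: members go to different blocks, giving {q2,q10} and {q4}.
On input 0, block {q0,q5,q7} splits into {q5,q7} and {q0}.
The partition is now stable with 6 blocks: {q8} | {q1,q3,q6,q9} | {q2,q10} | {q5,q7} | {q4} | {q0}.
The equivalence class containing q6 is {q1,q3,q6,q9}, of size 4.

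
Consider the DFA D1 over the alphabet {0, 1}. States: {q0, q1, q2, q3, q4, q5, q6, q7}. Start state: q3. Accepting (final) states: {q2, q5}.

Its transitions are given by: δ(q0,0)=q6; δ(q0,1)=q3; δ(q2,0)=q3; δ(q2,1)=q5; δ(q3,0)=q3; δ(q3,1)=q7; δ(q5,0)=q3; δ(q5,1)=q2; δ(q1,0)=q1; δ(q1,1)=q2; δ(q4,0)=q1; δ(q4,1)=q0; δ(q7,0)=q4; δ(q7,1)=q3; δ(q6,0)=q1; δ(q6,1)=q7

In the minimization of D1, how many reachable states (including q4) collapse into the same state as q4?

Every state is reachable, so we keep all 8.
Start with accepting vs non-accepting: {q2,q5} | {q0,q1,q3,q4,q6,q7}.
Split {q0,q1,q3,q4,q6,q7} by δ(·,1) → {q0,q3,q4,q6,q7} and {q1}.
On input 0, block {q0,q3,q4,q6,q7} splits into {q0,q3,q7} and {q4,q6}.
Split {q0,q3,q7} by δ(·,0) → {q0,q7} and {q3}.
No further refinement is possible. Final partition (5 blocks): {q2,q5} | {q0,q7} | {q1} | {q4,q6} | {q3}.
The equivalence class containing q4 is {q4,q6}, of size 2.

2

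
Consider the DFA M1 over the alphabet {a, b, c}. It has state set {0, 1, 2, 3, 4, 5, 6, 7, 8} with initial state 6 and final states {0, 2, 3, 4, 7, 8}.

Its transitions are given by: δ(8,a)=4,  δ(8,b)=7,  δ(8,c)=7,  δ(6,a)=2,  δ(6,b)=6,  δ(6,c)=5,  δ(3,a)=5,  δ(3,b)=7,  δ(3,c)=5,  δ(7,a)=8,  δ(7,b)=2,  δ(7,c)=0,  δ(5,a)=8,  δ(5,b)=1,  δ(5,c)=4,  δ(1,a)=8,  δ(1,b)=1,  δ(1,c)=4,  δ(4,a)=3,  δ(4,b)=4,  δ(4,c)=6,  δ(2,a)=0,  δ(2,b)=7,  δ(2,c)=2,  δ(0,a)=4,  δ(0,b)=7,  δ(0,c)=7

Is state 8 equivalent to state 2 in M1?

All states are reachable from the start state.
Start with accepting vs non-accepting: {0,2,3,4,7,8} | {1,5,6}.
On input a, block {0,2,3,4,7,8} splits into {0,2,4,7,8} and {3}.
Refine {0,2,4,7,8} on symbol a: members go to different blocks, giving {0,2,7,8} and {4}.
On input a, block {0,2,7,8} splits into {0,8} and {2,7}.
Refine {1,5,6} on symbol a: members go to different blocks, giving {1,5} and {6}.
On input c, block {2,7} splits into {2} and {7}.
Stable partition: {0,8} | {1,5} | {3} | {4} | {2} | {6} | {7} — 7 equivalence classes.
8 and 2 end up in different blocks, so they are distinguishable. For instance, the string 'ac' is accepted from only 2.

No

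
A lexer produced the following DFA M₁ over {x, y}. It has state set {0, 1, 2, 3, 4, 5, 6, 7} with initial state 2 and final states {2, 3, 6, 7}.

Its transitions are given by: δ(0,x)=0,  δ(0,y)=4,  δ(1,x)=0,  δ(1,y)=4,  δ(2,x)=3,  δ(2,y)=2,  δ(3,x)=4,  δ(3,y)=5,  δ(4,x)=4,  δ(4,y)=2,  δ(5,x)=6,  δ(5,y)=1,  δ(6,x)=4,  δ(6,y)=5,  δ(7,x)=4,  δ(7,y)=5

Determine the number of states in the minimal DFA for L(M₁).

5

Reachable states from the start: {0,1,2,3,4,5,6}. Unreachable: {7} — drop them.
Initial partition by acceptance: {2,3,6} | {0,1,4,5}.
Refine {2,3,6} on symbol x: members go to different blocks, giving {3,6} and {2}.
Refine {0,1,4,5} on symbol x: members go to different blocks, giving {0,1,4} and {5}.
Refine {0,1,4} on symbol y: members go to different blocks, giving {0,1} and {4}.
The partition is now stable with 5 blocks: {3,6} | {0,1} | {2} | {5} | {4}.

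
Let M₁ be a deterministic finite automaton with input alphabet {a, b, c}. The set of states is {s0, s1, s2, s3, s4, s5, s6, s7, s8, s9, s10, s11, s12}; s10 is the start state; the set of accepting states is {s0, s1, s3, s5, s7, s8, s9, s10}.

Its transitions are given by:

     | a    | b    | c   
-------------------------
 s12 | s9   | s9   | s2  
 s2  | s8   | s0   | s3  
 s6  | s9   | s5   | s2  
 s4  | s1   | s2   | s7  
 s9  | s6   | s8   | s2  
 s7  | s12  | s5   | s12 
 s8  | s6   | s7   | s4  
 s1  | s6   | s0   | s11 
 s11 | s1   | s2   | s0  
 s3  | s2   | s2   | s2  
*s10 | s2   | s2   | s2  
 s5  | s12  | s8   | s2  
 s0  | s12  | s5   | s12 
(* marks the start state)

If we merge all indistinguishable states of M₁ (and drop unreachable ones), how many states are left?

P0 = {s0,s1,s3,s5,s7,s8,s9,s10} | {s2,s4,s6,s11,s12}.
Refine {s0,s1,s3,s5,s7,s8,s9,s10} on symbol b: members go to different blocks, giving {s0,s1,s5,s7,s8,s9} and {s3,s10}.
Split {s2,s4,s6,s11,s12} by δ(·,b) → {s2,s6,s12} and {s4,s11}.
On input c, block {s0,s1,s5,s7,s8,s9} splits into {s0,s5,s7,s9} and {s1,s8}.
On input b, block {s0,s5,s7,s9} splits into {s0,s7} and {s5,s9}.
Refine {s2,s6,s12} on symbol a: members go to different blocks, giving {s6,s12} and {s2}.
Stable partition: {s0,s7} | {s6,s12} | {s3,s10} | {s4,s11} | {s1,s8} | {s5,s9} | {s2} — 7 equivalence classes.

7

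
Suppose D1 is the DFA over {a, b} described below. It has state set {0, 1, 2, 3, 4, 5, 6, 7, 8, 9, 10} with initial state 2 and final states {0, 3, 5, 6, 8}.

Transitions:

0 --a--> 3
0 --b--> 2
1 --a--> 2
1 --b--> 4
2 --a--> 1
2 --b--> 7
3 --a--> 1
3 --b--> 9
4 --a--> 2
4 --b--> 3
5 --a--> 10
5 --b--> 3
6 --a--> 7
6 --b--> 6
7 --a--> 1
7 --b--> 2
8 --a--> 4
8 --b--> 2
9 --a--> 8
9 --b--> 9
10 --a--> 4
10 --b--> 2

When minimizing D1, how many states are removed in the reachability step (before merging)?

4

No path from 2 leads to 0, 5, 6, 10; the other 7 states are all reachable.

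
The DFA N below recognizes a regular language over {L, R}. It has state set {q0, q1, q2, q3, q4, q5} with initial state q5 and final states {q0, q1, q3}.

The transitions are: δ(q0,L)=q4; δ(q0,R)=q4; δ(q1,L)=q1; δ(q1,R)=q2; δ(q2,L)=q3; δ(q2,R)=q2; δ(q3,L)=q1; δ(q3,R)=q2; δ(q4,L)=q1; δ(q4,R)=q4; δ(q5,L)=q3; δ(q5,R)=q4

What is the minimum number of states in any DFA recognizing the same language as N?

2

First remove the unreachable states {q0}; 5 states remain.
Start with accepting vs non-accepting: {q1,q3} | {q2,q4,q5}.
The partition is now stable with 2 blocks: {q1,q3} | {q2,q4,q5}.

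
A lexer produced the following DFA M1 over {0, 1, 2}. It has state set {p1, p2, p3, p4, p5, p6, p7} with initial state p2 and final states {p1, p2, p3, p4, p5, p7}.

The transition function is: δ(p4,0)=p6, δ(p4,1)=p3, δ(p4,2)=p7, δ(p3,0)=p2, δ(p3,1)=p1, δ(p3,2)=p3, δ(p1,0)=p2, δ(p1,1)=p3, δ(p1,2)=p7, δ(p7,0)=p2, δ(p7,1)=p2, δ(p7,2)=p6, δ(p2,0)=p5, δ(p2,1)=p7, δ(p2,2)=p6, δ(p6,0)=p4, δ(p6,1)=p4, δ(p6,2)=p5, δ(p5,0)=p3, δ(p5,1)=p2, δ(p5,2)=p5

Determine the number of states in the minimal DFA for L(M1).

Every state is reachable, so we keep all 7.
P0 = {p1,p2,p3,p4,p5,p7} | {p6}.
On input 0, block {p1,p2,p3,p4,p5,p7} splits into {p1,p2,p3,p5,p7} and {p4}.
Split {p1,p2,p3,p5,p7} by δ(·,2) → {p1,p3,p5} and {p2,p7}.
Split {p1,p3,p5} by δ(·,0) → {p1,p3} and {p5}.
Split {p1,p3} by δ(·,2) → {p1} and {p3}.
On input 0, block {p2,p7} splits into {p2} and {p7}.
Stable partition: {p1} | {p6} | {p4} | {p2} | {p5} | {p3} | {p7} — 7 equivalence classes.

7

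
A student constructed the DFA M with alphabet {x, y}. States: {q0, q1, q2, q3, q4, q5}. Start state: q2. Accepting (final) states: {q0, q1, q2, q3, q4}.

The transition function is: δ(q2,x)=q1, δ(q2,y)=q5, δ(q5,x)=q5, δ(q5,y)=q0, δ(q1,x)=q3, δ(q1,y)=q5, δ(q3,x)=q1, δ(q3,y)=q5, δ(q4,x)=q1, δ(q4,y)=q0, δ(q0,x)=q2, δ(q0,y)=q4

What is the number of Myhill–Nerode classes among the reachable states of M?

P0 = {q0,q1,q2,q3,q4} | {q5}.
On input y, block {q0,q1,q2,q3,q4} splits into {q1,q2,q3} and {q0,q4}.
The partition is now stable with 3 blocks: {q1,q2,q3} | {q5} | {q0,q4}.

3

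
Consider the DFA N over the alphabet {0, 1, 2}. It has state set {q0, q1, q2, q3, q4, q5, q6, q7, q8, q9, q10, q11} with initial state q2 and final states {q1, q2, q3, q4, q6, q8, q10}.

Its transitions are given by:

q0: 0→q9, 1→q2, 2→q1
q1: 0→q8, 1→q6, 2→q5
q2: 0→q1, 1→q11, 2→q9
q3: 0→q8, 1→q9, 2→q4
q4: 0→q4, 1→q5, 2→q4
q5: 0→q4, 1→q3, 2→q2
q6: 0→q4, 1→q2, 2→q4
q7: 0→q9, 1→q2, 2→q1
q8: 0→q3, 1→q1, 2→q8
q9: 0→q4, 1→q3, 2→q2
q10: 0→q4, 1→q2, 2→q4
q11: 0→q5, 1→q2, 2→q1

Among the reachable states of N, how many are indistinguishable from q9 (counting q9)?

2

First remove the unreachable states {q0,q7,q10}; 9 states remain.
P0 = {q1,q2,q3,q4,q6,q8} | {q5,q9,q11}.
Split {q1,q2,q3,q4,q6,q8} by δ(·,1) → {q1,q6,q8} and {q2,q3,q4}.
Split {q1,q6,q8} by δ(·,0) → {q6,q8} and {q1}.
On input 1, block {q6,q8} splits into {q6} and {q8}.
On input 0, block {q5,q9,q11} splits into {q5,q9} and {q11}.
Refine {q2,q3,q4} on symbol 0: members go to different blocks, giving {q2} and {q3} and {q4}.
Stable partition: {q6} | {q5,q9} | {q2} | {q1} | {q8} | {q11} | {q3} | {q4} — 8 equivalence classes.
State q9 belongs to the block {q5,q9}, which has 2 states.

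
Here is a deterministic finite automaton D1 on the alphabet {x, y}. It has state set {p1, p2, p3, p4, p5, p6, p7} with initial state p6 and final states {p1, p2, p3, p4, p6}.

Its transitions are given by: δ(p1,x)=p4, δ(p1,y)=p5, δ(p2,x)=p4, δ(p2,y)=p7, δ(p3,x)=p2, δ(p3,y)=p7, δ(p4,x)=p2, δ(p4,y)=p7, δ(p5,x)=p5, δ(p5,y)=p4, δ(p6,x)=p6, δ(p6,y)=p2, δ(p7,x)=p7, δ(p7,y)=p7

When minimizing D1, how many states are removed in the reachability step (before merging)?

No path from p6 leads to p1, p3, p5; the other 4 states are all reachable.

3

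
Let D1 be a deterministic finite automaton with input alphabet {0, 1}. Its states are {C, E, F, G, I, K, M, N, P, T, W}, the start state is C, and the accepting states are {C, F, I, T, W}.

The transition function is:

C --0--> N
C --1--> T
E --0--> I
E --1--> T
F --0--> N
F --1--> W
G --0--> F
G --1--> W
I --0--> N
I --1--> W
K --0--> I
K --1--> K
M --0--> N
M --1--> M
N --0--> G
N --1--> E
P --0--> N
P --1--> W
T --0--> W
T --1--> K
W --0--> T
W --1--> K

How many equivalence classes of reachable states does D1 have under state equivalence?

States {M,P} cannot be reached from the start state, so discard them.
P0 = {C,F,I,T,W} | {E,G,K,N}.
Refine {C,F,I,T,W} on symbol 0: members go to different blocks, giving {C,F,I} and {T,W}.
Refine {E,G,K,N} on symbol 0: members go to different blocks, giving {E,G,K} and {N}.
Refine {E,G,K} on symbol 1: members go to different blocks, giving {E,G} and {K}.
Stable partition: {C,F,I} | {E,G} | {T,W} | {N} | {K} — 5 equivalence classes.

5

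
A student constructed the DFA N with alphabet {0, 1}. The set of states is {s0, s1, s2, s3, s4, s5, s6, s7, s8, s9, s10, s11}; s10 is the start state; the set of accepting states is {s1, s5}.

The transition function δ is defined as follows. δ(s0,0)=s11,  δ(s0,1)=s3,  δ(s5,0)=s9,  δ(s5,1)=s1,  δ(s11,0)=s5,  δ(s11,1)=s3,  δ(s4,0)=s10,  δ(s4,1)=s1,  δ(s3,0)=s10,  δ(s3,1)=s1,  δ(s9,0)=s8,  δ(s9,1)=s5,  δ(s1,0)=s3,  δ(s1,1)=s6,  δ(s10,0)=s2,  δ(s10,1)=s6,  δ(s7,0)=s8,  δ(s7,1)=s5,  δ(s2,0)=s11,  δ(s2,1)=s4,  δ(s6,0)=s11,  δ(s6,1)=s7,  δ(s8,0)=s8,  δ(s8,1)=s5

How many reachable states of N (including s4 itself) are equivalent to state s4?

First remove the unreachable states {s0}; 11 states remain.
P0 = {s1,s5} | {s2,s3,s4,s6,s7,s8,s9,s10,s11}.
On input 1, block {s1,s5} splits into {s1} and {s5}.
Refine {s2,s3,s4,s6,s7,s8,s9,s10,s11} on symbol 0: members go to different blocks, giving {s2,s3,s4,s6,s7,s8,s9,s10} and {s11}.
Split {s2,s3,s4,s6,s7,s8,s9,s10} by δ(·,0) → {s3,s4,s7,s8,s9,s10} and {s2,s6}.
Split {s3,s4,s7,s8,s9,s10} by δ(·,0) → {s3,s4,s7,s8,s9} and {s10}.
Split {s3,s4,s7,s8,s9} by δ(·,0) → {s7,s8,s9} and {s3,s4}.
Split {s2,s6} by δ(·,1) → {s2} and {s6}.
The partition is now stable with 8 blocks: {s1} | {s7,s8,s9} | {s5} | {s11} | {s2} | {s10} | {s3,s4} | {s6}.
The equivalence class containing s4 is {s3,s4}, of size 2.

2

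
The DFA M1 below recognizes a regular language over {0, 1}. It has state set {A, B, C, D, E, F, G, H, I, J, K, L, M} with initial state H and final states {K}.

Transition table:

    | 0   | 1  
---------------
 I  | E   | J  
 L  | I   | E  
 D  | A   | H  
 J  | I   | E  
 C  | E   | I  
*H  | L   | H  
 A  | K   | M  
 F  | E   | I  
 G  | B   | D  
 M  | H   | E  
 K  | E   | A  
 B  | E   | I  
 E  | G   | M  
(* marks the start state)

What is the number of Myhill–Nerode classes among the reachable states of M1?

10

States {C,F} cannot be reached from the start state, so discard them.
Initial partition by acceptance: {K} | {A,B,D,E,G,H,I,J,L,M}.
Refine {A,B,D,E,G,H,I,J,L,M} on symbol 0: members go to different blocks, giving {B,D,E,G,H,I,J,L,M} and {A}.
Split {B,D,E,G,H,I,J,L,M} by δ(·,0) → {B,E,G,H,I,J,L,M} and {D}.
On input 1, block {B,E,G,H,I,J,L,M} splits into {B,E,H,I,J,L,M} and {G}.
Refine {B,E,H,I,J,L,M} on symbol 0: members go to different blocks, giving {B,H,I,J,L,M} and {E}.
Refine {B,H,I,J,L,M} on symbol 0: members go to different blocks, giving {H,J,L,M} and {B,I}.
Split {H,J,L,M} by δ(·,0) → {H,M} and {J,L}.
On input 0, block {H,M} splits into {H} and {M}.
On input 1, block {B,I} splits into {B} and {I}.
Stable partition: {K} | {H} | {A} | {D} | {G} | {E} | {B} | {J,L} | {M} | {I} — 10 equivalence classes.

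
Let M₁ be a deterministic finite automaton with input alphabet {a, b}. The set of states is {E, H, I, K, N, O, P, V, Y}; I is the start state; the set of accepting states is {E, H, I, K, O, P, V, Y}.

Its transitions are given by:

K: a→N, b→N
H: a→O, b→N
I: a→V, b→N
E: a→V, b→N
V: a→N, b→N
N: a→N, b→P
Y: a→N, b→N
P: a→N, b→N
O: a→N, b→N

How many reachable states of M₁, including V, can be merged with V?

Reachable states from the start: {I,N,P,V}. Unreachable: {E,H,K,O,Y} — drop them.
Initial partition by acceptance: {I,P,V} | {N}.
Split {I,P,V} by δ(·,a) → {P,V} and {I}.
No further refinement is possible. Final partition (3 blocks): {P,V} | {N} | {I}.
The equivalence class containing V is {P,V}, of size 2.

2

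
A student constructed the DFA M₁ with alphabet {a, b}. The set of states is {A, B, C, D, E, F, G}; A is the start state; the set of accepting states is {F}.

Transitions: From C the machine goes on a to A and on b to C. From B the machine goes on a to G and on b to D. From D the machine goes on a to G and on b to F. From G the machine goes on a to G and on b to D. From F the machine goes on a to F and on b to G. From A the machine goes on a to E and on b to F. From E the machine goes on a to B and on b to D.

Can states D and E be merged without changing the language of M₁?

No

First remove the unreachable states {C}; 6 states remain.
Initial partition by acceptance: {F} | {A,B,D,E,G}.
Split {A,B,D,E,G} by δ(·,b) → {B,E,G} and {A,D}.
Stable partition: {F} | {B,E,G} | {A,D} — 3 equivalence classes.
D and E end up in different blocks, so they are distinguishable. For instance, the string 'b' is accepted from only D.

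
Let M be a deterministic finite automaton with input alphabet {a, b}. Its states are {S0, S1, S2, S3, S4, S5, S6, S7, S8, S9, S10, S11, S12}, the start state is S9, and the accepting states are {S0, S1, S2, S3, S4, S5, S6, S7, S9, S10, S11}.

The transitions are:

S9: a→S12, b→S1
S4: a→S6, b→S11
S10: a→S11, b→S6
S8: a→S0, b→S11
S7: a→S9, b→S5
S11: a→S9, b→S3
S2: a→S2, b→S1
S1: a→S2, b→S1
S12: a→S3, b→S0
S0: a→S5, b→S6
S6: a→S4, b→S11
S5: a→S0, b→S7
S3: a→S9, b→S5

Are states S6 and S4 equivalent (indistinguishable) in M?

Yes

First remove the unreachable states {S8,S10}; 11 states remain.
P0 = {S0,S1,S2,S3,S4,S5,S6,S7,S9,S11} | {S12}.
On input a, block {S0,S1,S2,S3,S4,S5,S6,S7,S9,S11} splits into {S0,S1,S2,S3,S4,S5,S6,S7,S11} and {S9}.
Refine {S0,S1,S2,S3,S4,S5,S6,S7,S11} on symbol a: members go to different blocks, giving {S0,S1,S2,S4,S5,S6} and {S3,S7,S11}.
Refine {S0,S1,S2,S4,S5,S6} on symbol b: members go to different blocks, giving {S0,S1,S2} and {S4,S5,S6}.
Refine {S0,S1,S2} on symbol a: members go to different blocks, giving {S1,S2} and {S0}.
On input b, block {S3,S7,S11} splits into {S3,S7} and {S11}.
On input a, block {S4,S5,S6} splits into {S4,S6} and {S5}.
No further refinement is possible. Final partition (8 blocks): {S1,S2} | {S12} | {S9} | {S3,S7} | {S4,S6} | {S0} | {S11} | {S5}.
S6 and S4 lie in the same block of the stable partition, so they are equivalent — no string distinguishes them.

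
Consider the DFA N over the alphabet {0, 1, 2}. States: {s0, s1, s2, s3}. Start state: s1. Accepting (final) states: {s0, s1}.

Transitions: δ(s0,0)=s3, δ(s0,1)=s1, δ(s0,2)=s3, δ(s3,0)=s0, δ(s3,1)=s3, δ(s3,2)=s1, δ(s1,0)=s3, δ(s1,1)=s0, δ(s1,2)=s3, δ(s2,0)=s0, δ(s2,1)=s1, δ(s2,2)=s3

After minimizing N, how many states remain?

2

Reachable states from the start: {s0,s1,s3}. Unreachable: {s2} — drop them.
Initial partition by acceptance: {s0,s1} | {s3}.
Stable partition: {s0,s1} | {s3} — 2 equivalence classes.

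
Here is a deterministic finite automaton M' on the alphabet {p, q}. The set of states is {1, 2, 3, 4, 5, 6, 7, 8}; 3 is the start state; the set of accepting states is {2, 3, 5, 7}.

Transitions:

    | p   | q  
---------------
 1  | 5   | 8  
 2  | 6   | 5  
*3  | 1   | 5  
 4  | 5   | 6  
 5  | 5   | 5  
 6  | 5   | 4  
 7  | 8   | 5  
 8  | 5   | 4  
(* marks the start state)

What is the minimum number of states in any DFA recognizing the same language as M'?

Reachable states from the start: {1,3,4,5,6,8}. Unreachable: {2,7} — drop them.
P0 = {3,5} | {1,4,6,8}.
Refine {3,5} on symbol p: members go to different blocks, giving {3} and {5}.
The partition is now stable with 3 blocks: {3} | {1,4,6,8} | {5}.

3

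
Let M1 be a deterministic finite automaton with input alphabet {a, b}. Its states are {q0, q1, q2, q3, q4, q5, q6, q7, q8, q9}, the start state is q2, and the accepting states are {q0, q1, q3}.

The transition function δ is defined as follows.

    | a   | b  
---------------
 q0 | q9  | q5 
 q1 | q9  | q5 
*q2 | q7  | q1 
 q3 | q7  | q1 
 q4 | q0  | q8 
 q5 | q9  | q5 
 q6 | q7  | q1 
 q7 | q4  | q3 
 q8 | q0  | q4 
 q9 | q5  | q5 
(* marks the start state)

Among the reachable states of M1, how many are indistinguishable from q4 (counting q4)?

2

States {q6} cannot be reached from the start state, so discard them.
P0 = {q0,q1,q3} | {q2,q4,q5,q7,q8,q9}.
On input b, block {q0,q1,q3} splits into {q0,q1} and {q3}.
Split {q2,q4,q5,q7,q8,q9} by δ(·,a) → {q2,q5,q7,q9} and {q4,q8}.
Refine {q2,q5,q7,q9} on symbol a: members go to different blocks, giving {q2,q5,q9} and {q7}.
On input a, block {q2,q5,q9} splits into {q5,q9} and {q2}.
The partition is now stable with 6 blocks: {q0,q1} | {q5,q9} | {q3} | {q4,q8} | {q7} | {q2}.
The equivalence class containing q4 is {q4,q8}, of size 2.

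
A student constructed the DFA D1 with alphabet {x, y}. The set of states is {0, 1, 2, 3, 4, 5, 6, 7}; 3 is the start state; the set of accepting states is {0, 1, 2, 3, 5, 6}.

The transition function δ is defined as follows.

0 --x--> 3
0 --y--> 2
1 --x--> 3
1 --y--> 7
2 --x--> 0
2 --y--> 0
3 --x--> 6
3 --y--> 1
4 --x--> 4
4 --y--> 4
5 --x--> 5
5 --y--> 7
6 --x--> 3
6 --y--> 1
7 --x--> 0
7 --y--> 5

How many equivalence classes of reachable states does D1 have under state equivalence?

6

Reachable states from the start: {0,1,2,3,5,6,7}. Unreachable: {4} — drop them.
Start with accepting vs non-accepting: {0,1,2,3,5,6} | {7}.
On input y, block {0,1,2,3,5,6} splits into {0,2,3,6} and {1,5}.
On input y, block {0,2,3,6} splits into {0,2} and {3,6}.
On input x, block {0,2} splits into {0} and {2}.
On input x, block {1,5} splits into {1} and {5}.
No further refinement is possible. Final partition (6 blocks): {0} | {7} | {1} | {3,6} | {2} | {5}.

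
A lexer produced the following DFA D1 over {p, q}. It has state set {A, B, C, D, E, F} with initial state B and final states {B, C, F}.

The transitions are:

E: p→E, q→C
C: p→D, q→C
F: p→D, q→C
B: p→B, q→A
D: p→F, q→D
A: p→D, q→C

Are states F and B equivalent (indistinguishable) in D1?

First remove the unreachable states {E}; 5 states remain.
P0 = {B,C,F} | {A,D}.
Split {B,C,F} by δ(·,p) → {C,F} and {B}.
Split {A,D} by δ(·,p) → {A} and {D}.
Stable partition: {C,F} | {A} | {B} | {D} — 4 equivalence classes.
F and B end up in different blocks, so they are distinguishable. For instance, the string 'p' is accepted from only B.

No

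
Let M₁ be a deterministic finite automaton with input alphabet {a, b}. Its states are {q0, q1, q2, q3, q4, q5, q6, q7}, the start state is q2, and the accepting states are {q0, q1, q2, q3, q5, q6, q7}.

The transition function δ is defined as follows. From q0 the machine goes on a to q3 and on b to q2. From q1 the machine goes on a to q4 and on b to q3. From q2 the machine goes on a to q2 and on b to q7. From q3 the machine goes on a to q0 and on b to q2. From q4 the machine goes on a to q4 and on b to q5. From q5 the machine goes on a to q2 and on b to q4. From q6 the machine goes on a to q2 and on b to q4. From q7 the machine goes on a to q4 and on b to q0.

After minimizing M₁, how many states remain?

5

First remove the unreachable states {q1,q6}; 6 states remain.
P0 = {q0,q2,q3,q5,q7} | {q4}.
On input a, block {q0,q2,q3,q5,q7} splits into {q0,q2,q3,q5} and {q7}.
On input b, block {q0,q2,q3,q5} splits into {q0,q3} and {q2} and {q5}.
No further refinement is possible. Final partition (5 blocks): {q0,q3} | {q4} | {q7} | {q2} | {q5}.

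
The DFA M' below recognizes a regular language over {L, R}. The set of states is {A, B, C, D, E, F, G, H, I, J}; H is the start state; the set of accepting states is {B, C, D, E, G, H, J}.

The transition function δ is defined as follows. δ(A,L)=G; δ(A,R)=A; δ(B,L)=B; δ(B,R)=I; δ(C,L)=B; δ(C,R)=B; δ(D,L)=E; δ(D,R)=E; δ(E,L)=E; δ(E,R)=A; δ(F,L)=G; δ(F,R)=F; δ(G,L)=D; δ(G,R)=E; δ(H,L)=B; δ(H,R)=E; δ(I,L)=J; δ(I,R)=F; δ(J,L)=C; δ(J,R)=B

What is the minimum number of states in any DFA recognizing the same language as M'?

4

All states are reachable from the start state.
P0 = {B,C,D,E,G,H,J} | {A,F,I}.
Refine {B,C,D,E,G,H,J} on symbol R: members go to different blocks, giving {C,D,G,H,J} and {B,E}.
Split {C,D,G,H,J} by δ(·,L) → {C,D,H} and {G,J}.
No further refinement is possible. Final partition (4 blocks): {C,D,H} | {A,F,I} | {B,E} | {G,J}.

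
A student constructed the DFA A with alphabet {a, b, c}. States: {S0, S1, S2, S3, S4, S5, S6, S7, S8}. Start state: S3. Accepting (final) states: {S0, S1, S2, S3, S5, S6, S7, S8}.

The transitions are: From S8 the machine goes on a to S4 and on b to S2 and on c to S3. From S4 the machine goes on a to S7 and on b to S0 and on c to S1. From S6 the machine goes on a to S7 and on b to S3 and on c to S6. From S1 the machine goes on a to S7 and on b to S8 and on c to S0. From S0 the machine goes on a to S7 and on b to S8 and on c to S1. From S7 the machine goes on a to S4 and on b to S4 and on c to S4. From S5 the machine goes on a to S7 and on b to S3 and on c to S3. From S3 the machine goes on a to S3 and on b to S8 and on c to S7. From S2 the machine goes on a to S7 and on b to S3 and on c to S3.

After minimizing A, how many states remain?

6

First remove the unreachable states {S5,S6}; 7 states remain.
Start with accepting vs non-accepting: {S0,S1,S2,S3,S7,S8} | {S4}.
On input a, block {S0,S1,S2,S3,S7,S8} splits into {S0,S1,S2,S3} and {S7,S8}.
Refine {S0,S1,S2,S3} on symbol a: members go to different blocks, giving {S0,S1,S2} and {S3}.
On input b, block {S0,S1,S2} splits into {S0,S1} and {S2}.
Refine {S7,S8} on symbol b: members go to different blocks, giving {S7} and {S8}.
Stable partition: {S0,S1} | {S4} | {S7} | {S3} | {S2} | {S8} — 6 equivalence classes.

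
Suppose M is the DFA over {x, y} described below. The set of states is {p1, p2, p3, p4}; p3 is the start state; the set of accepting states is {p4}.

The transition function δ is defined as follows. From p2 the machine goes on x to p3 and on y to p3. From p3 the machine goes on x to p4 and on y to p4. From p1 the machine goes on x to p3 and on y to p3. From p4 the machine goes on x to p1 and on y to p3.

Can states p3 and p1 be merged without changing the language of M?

First remove the unreachable states {p2}; 3 states remain.
P0 = {p4} | {p1,p3}.
Refine {p1,p3} on symbol x: members go to different blocks, giving {p1} and {p3}.
The partition is now stable with 3 blocks: {p4} | {p1} | {p3}.
p3 and p1 end up in different blocks, so they are distinguishable. For instance, the string 'x' is accepted from only p3.

No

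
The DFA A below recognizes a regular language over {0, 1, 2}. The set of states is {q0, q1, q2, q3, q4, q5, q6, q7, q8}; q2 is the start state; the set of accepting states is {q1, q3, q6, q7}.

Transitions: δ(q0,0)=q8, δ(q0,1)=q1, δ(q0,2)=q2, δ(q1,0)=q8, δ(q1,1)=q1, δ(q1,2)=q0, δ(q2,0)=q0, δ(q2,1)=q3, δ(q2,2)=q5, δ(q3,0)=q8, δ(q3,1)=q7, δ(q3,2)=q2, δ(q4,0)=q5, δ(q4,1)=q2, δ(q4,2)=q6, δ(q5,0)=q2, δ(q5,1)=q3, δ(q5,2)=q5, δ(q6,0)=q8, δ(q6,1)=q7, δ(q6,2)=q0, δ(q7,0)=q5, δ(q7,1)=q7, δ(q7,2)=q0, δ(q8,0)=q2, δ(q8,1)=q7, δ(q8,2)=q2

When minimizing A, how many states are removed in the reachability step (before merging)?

2

Starting at q2 and following transitions, the reachable set is {q0, q1, q2, q3, q5, q7, q8}. That leaves q4, q6 unreachable — 2 in total.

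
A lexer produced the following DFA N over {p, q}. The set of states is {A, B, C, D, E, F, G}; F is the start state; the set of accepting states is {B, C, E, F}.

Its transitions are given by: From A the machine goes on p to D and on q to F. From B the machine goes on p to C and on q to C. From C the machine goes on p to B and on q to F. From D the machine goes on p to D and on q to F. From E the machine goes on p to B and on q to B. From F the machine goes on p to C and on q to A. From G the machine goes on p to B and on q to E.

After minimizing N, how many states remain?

First remove the unreachable states {E,G}; 5 states remain.
Initial partition by acceptance: {B,C,F} | {A,D}.
On input q, block {B,C,F} splits into {B,C} and {F}.
On input q, block {B,C} splits into {B} and {C}.
No further refinement is possible. Final partition (4 blocks): {B} | {A,D} | {F} | {C}.

4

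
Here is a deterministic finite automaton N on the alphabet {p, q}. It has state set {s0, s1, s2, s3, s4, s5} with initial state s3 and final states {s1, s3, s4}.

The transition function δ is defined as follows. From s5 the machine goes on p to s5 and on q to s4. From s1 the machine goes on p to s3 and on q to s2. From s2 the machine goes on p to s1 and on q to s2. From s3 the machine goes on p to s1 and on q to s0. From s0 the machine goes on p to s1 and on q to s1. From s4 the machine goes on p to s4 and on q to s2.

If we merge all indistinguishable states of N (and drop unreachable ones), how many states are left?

Reachable states from the start: {s0,s1,s2,s3}. Unreachable: {s4,s5} — drop them.
Start with accepting vs non-accepting: {s1,s3} | {s0,s2}.
Split {s0,s2} by δ(·,q) → {s0} and {s2}.
On input q, block {s1,s3} splits into {s1} and {s3}.
No further refinement is possible. Final partition (4 blocks): {s1} | {s0} | {s2} | {s3}.

4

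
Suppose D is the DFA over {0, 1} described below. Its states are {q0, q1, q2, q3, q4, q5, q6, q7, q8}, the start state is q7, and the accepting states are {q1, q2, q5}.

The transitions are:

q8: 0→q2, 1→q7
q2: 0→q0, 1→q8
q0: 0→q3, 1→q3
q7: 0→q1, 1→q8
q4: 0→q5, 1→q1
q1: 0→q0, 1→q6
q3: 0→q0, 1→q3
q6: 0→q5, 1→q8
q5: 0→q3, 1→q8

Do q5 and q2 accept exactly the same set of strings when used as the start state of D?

Yes

Reachable states from the start: {q0,q1,q2,q3,q5,q6,q7,q8}. Unreachable: {q4} — drop them.
Initial partition by acceptance: {q1,q2,q5} | {q0,q3,q6,q7,q8}.
Split {q0,q3,q6,q7,q8} by δ(·,0) → {q6,q7,q8} and {q0,q3}.
The partition is now stable with 3 blocks: {q1,q2,q5} | {q6,q7,q8} | {q0,q3}.
q5 and q2 lie in the same block of the stable partition, so they are equivalent — no string distinguishes them.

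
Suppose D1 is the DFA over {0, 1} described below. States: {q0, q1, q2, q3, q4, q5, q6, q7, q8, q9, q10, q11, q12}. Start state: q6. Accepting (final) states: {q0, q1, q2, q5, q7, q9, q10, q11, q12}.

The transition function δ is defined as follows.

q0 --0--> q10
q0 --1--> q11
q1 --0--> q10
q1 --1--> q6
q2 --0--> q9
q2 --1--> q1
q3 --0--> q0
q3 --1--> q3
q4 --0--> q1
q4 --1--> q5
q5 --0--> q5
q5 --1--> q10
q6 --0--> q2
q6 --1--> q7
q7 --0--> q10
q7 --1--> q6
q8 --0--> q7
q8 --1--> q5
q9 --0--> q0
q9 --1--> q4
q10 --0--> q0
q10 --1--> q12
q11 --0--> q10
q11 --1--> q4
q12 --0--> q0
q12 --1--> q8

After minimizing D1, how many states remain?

First remove the unreachable states {q3}; 12 states remain.
Start with accepting vs non-accepting: {q0,q1,q2,q5,q7,q9,q10,q11,q12} | {q4,q6,q8}.
Refine {q0,q1,q2,q5,q7,q9,q10,q11,q12} on symbol 1: members go to different blocks, giving {q1,q7,q9,q11,q12} and {q0,q2,q5,q10}.
On input 0, block {q4,q6,q8} splits into {q4,q8} and {q6}.
On input 1, block {q1,q7,q9,q11,q12} splits into {q9,q11,q12} and {q1,q7}.
Refine {q0,q2,q5,q10} on symbol 0: members go to different blocks, giving {q0,q5,q10} and {q2}.
On input 1, block {q0,q5,q10} splits into {q0,q10} and {q5}.
Stable partition: {q9,q11,q12} | {q4,q8} | {q0,q10} | {q6} | {q1,q7} | {q2} | {q5} — 7 equivalence classes.

7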